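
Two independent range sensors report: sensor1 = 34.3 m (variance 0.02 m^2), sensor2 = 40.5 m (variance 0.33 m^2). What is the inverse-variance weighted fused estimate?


w1 = (1/var1) / (1/var1 + 1/var2)
   = 50.0 / (50.0 + 3.0303) = 0.9429
w2 = 1 - w1 = 0.0571
fused = w1*s1 + w2*s2 = 32.34 + 2.3143
= 34.6543 m


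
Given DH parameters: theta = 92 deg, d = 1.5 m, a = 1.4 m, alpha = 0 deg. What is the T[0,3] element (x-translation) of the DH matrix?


T[0,3] = a * cos(theta)
= 1.4 * cos(92 deg)
= 1.4 * -0.0349
= -0.0489


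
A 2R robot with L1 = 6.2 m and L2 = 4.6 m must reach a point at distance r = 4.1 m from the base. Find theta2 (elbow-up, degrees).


cos(theta2) = (r^2 - L1^2 - L2^2) / (2*L1*L2)
cos(theta2) = (16.81 - 38.44 - 21.16) / 57.04
cos(theta2) = -0.750175
theta2 = 138.6056 degrees


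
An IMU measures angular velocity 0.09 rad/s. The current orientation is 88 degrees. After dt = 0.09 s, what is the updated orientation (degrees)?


delta_theta = w * dt = 0.09 * 0.09 = 0.0081 rad
= 0.4641 deg
theta_new = 88 + 0.4641 = 88.4641 deg


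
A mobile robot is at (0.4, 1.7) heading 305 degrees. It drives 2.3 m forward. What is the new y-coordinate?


y_new = y0 + d*sin(theta)
= 1.7 + 2.3*sin(305)
= 1.7 + -1.884
= -0.184


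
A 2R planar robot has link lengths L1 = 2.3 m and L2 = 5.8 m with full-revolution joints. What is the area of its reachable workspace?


r_max = L1 + L2 = 8.1 m
r_min = |L1 - L2| = 3.5 m
Area = pi*(r_max^2 - r_min^2)
= pi*(65.61 - 12.25)
= pi * 53.36
= 167.6354 m^2


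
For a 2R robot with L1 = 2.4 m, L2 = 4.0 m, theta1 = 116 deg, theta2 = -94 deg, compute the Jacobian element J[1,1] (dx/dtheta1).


J[1,1] = -L1*sin(t1) - L2*sin(t1+t2)
= -2.4*sin(116) - 4.0*sin(22)
= -3.6555


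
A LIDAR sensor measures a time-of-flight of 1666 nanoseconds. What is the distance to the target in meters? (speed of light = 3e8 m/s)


tof = 1666 ns = 1.666e-06 s
dist = c * tof / 2
= 3e8 * 1.666e-06 / 2
= 249.9 m


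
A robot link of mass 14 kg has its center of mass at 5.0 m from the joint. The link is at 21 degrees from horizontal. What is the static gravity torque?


tau = m*g*L*cos(angle)
= 14 * 9.81 * 5.0 * cos(21 deg)
= 14 * 9.81 * 5.0 * 0.9336
= 641.0897 Nm


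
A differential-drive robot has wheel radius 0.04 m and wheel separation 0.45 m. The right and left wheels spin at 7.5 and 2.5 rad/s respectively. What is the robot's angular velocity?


vR = r*wR = 0.04*7.5 = 0.3 m/s
vL = r*wL = 0.04*2.5 = 0.1 m/s
v = (vR+vL)/2 = 0.2 m/s
omega = (vR-vL)/L = 0.4444 rad/s
angular velocity = 0.4444 rad/s


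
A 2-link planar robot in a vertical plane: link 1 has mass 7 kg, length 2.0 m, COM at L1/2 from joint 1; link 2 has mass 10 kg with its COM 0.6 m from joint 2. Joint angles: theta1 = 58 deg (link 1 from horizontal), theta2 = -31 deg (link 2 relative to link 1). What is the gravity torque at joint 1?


Horizontal distance from joint 1 to link-1 COM:
  x_c1 = (L1/2)*cos(t1) = 1.0 * 0.5299 = 0.5299 m
Horizontal distance from joint 1 to link-2 COM:
  x_c2 = L1*cos(t1) + Lc2*cos(t1+t2)
       = 2.0*0.5299 + 0.6*0.891 = 1.5944 m
tau1 = m1*g*x_c1 + m2*g*x_c2
     = 7*9.81*0.5299 + 10*9.81*1.5944
     = 36.3896 + 156.4148
     = 192.8044 Nm


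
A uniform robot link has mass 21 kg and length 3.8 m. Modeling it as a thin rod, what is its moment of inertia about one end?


I = (1/3) * m * L^2
= (1/3) * 21 * 3.8^2
= 0.333333 * 21 * 14.44
= 101.08 kg*m^2


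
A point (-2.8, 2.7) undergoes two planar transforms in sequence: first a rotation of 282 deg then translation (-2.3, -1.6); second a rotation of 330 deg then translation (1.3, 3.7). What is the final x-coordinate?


After transform 1:
x1 = cos(282)*-2.8 - sin(282)*2.7 + -2.3 = -0.2412
y1 = sin(282)*-2.8 + cos(282)*2.7 + -1.6 = 1.7002
After transform 2:
x2 = cos(330)*-0.2412 - sin(330)*1.7002 + 1.3
= 1.9412


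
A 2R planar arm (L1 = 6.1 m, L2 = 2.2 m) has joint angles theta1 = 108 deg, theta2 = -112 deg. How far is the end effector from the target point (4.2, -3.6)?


End effector via forward kinematics:
x = L1*cos(t1) + L2*cos(t1+t2) = 0.3096
y = L1*sin(t1) + L2*sin(t1+t2) = 5.648
Distance to target:
d = sqrt((4.2 - 0.3096)^2 + (-3.6 - 5.648)^2)
= sqrt(15.1349 + 85.5251)
= 10.0329 m


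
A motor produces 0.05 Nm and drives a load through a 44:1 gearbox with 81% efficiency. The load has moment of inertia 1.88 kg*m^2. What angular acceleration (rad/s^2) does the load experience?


tau_out = tau_motor * N * eta
= 0.05 * 44 * 0.81 = 1.782 Nm
alpha = tau_out / I = 1.782 / 1.88
= 0.9479 rad/s^2


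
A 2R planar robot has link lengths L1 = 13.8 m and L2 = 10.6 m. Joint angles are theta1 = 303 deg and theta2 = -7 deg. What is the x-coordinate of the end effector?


Convert angles to radians: theta1 = 5.2883, theta2 = -0.1222
x = L1*cos(theta1) + L2*cos(theta1+theta2)
x = 7.516 + 4.6467
x = 12.1628


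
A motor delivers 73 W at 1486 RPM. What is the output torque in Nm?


omega = 1486 * 2*pi/60 = 155.6136 rad/s
tau = P / omega = 73 / 155.6136
= 0.4691 Nm


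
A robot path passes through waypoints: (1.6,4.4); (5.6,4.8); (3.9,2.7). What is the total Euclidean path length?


Segment lengths:
  seg1 = sqrt((4.0)^2 + (0.4)^2) = 4.02
  seg2 = sqrt((-1.7)^2 + (-2.1)^2) = 2.7019
Total = 6.7218


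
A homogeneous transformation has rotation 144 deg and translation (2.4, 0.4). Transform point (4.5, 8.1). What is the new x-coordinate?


x' = cos(theta)*px - sin(theta)*py + tx
= -0.809*4.5 - 0.5878*8.1 + 2.4
= -6.0016


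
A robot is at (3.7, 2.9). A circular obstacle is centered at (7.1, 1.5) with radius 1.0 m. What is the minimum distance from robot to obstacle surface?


center_dist = sqrt((3.7-7.1)^2 + (2.9-1.5)^2)
= sqrt(11.56 + 1.96)
= 3.677
min_dist = center_dist - radius = 3.677 - 1.0 = 2.677 m


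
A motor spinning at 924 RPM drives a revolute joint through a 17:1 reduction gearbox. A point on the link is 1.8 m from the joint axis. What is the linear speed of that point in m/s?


omega_motor = 924 * 2*pi/60 = 96.7611 rad/s
omega_joint = omega_motor / 17 = 5.6918 rad/s
v = omega_joint * r = 5.6918 * 1.8
= 10.2453 m/s


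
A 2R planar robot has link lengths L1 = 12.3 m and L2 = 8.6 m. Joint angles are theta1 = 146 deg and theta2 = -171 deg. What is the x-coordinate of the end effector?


Convert angles to radians: theta1 = 2.5482, theta2 = -2.9845
x = L1*cos(theta1) + L2*cos(theta1+theta2)
x = -10.1972 + 7.7942
x = -2.4029


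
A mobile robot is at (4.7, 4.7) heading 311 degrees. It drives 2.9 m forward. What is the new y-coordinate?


y_new = y0 + d*sin(theta)
= 4.7 + 2.9*sin(311)
= 4.7 + -2.1887
= 2.5113


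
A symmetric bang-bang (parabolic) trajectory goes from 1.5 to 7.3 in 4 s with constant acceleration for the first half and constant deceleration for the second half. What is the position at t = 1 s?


Symmetric rest-to-rest: each phase covers (pf-p0)/2 in time T/2. 0.5*a*(T/2)^2 = (pf-p0)/2 => a = 4*(pf-p0)/T^2
a = 4*(7.3-1.5)/4^2 = 1.45
t = 1 is in the acceleration phase (t <= T/2).
p = p0 + 0.5*a*t^2 = 1.5 + 0.5*1.45*1^2
= 2.225


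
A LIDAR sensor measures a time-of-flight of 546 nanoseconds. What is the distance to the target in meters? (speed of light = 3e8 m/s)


tof = 546 ns = 5.46e-07 s
dist = c * tof / 2
= 3e8 * 5.46e-07 / 2
= 81.9 m


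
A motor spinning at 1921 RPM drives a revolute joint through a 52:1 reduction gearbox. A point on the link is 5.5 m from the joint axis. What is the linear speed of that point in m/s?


omega_motor = 1921 * 2*pi/60 = 201.1666 rad/s
omega_joint = omega_motor / 52 = 3.8686 rad/s
v = omega_joint * r = 3.8686 * 5.5
= 21.2772 m/s


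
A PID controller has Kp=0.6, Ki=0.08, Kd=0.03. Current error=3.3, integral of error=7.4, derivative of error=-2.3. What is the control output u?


u = Kp*e + Ki*int(e) + Kd*de/dt
= 0.6*3.3 + 0.08*7.4 + 0.03*(-2.3)
= 1.98 + 0.592 + -0.069
= 2.503


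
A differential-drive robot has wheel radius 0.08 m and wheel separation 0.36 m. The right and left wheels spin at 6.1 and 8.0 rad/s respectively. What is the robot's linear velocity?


vR = r*wR = 0.08*6.1 = 0.488 m/s
vL = r*wL = 0.08*8.0 = 0.64 m/s
v = (vR+vL)/2 = 0.564 m/s
omega = (vR-vL)/L = -0.4222 rad/s
linear velocity = 0.564 m/s


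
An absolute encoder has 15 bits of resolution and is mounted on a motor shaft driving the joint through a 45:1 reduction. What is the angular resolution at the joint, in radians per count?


counts = 2^15 = 32768
effective counts at joint = 32768 * 45 = 1474560
resolution = 2*pi / 1474560
= 4.2611e-06 rad/count


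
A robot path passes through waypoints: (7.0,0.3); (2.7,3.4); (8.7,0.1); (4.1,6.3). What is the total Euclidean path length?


Segment lengths:
  seg1 = sqrt((-4.3)^2 + (3.1)^2) = 5.3009
  seg2 = sqrt((6.0)^2 + (-3.3)^2) = 6.8476
  seg3 = sqrt((-4.6)^2 + (6.2)^2) = 7.7201
Total = 19.8687


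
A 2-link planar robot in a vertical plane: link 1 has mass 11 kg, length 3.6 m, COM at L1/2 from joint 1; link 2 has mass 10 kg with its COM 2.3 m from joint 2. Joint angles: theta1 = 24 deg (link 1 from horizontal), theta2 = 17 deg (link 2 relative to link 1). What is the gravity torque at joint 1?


Horizontal distance from joint 1 to link-1 COM:
  x_c1 = (L1/2)*cos(t1) = 1.8 * 0.9135 = 1.6444 m
Horizontal distance from joint 1 to link-2 COM:
  x_c2 = L1*cos(t1) + Lc2*cos(t1+t2)
       = 3.6*0.9135 + 2.3*0.7547 = 5.0246 m
tau1 = m1*g*x_c1 + m2*g*x_c2
     = 11*9.81*1.6444 + 10*9.81*5.0246
     = 177.4452 + 492.9128
     = 670.3581 Nm


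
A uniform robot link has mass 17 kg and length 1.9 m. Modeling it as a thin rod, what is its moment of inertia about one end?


I = (1/3) * m * L^2
= (1/3) * 17 * 1.9^2
= 0.333333 * 17 * 3.61
= 20.4567 kg*m^2


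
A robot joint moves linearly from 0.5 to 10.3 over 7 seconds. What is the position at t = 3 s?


s = t/T = 3/7 = 0.4286
p(t) = p0 + (pf-p0)*s
= 0.5 + (10.3 - 0.5) * 0.4286
= 4.7


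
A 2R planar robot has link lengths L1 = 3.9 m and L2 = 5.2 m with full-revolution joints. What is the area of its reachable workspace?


r_max = L1 + L2 = 9.1 m
r_min = |L1 - L2| = 1.3 m
Area = pi*(r_max^2 - r_min^2)
= pi*(82.81 - 1.69)
= pi * 81.12
= 254.846 m^2


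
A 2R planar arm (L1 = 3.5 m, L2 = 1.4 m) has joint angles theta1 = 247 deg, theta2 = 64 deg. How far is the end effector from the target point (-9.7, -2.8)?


End effector via forward kinematics:
x = L1*cos(t1) + L2*cos(t1+t2) = -0.4491
y = L1*sin(t1) + L2*sin(t1+t2) = -4.2784
Distance to target:
d = sqrt((-9.7 - -0.4491)^2 + (-2.8 - -4.2784)^2)
= sqrt(85.5796 + 2.1855)
= 9.3683 m


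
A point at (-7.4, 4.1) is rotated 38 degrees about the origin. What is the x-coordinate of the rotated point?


x' = x*cos(theta) - y*sin(theta)
cos(38 deg) = 0.788, sin(38 deg) = 0.6157
x' = -7.4 * 0.788 - 4.1 * 0.6157
= -5.8313 - 2.5242
= -8.3555


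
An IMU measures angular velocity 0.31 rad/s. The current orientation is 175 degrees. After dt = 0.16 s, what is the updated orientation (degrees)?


delta_theta = w * dt = 0.31 * 0.16 = 0.0496 rad
= 2.8419 deg
theta_new = 175 + 2.8419 = 177.8419 deg


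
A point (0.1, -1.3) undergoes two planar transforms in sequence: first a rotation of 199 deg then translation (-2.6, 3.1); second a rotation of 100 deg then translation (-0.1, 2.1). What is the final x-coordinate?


After transform 1:
x1 = cos(199)*0.1 - sin(199)*-1.3 + -2.6 = -3.1178
y1 = sin(199)*0.1 + cos(199)*-1.3 + 3.1 = 4.2966
After transform 2:
x2 = cos(100)*-3.1178 - sin(100)*4.2966 + -0.1
= -3.7899


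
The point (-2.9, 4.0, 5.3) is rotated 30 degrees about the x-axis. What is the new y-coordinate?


Rotation about x-axis: y' = y*cos(theta) - z*sin(theta)
= 4.0 * 0.866 - 5.3 * 0.5
= 0.8141


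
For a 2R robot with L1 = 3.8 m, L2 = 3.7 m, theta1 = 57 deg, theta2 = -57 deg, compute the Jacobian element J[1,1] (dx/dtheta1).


J[1,1] = -L1*sin(t1) - L2*sin(t1+t2)
= -3.8*sin(57) - 3.7*sin(0)
= -3.1869


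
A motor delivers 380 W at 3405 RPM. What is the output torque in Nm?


omega = 3405 * 2*pi/60 = 356.5708 rad/s
tau = P / omega = 380 / 356.5708
= 1.0657 Nm


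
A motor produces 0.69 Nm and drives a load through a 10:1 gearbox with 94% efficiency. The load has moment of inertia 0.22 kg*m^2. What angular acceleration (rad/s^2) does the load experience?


tau_out = tau_motor * N * eta
= 0.69 * 10 * 0.94 = 6.486 Nm
alpha = tau_out / I = 6.486 / 0.22
= 29.4818 rad/s^2


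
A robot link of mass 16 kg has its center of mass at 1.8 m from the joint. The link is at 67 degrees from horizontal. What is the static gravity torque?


tau = m*g*L*cos(angle)
= 16 * 9.81 * 1.8 * cos(67 deg)
= 16 * 9.81 * 1.8 * 0.3907
= 110.3925 Nm


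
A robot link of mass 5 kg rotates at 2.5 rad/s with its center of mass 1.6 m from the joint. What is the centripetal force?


F = m * omega^2 * r
= 5 * 2.5^2 * 1.6
= 5 * 6.25 * 1.6
= 50.0 N


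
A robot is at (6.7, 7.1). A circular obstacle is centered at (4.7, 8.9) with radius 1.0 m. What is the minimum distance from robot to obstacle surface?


center_dist = sqrt((6.7-4.7)^2 + (7.1-8.9)^2)
= sqrt(4.0 + 3.24)
= 2.6907
min_dist = center_dist - radius = 2.6907 - 1.0 = 1.6907 m


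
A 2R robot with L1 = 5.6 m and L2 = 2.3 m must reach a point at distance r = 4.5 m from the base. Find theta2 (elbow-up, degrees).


cos(theta2) = (r^2 - L1^2 - L2^2) / (2*L1*L2)
cos(theta2) = (20.25 - 31.36 - 5.29) / 25.76
cos(theta2) = -0.636646
theta2 = 129.5422 degrees


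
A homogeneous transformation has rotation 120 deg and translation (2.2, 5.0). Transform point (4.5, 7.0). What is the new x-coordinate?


x' = cos(theta)*px - sin(theta)*py + tx
= -0.5*4.5 - 0.866*7.0 + 2.2
= -6.1122


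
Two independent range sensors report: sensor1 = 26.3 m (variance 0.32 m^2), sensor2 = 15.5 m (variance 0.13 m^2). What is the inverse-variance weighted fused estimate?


w1 = (1/var1) / (1/var1 + 1/var2)
   = 3.125 / (3.125 + 7.6923) = 0.2889
w2 = 1 - w1 = 0.7111
fused = w1*s1 + w2*s2 = 7.5978 + 11.0222
= 18.62 m


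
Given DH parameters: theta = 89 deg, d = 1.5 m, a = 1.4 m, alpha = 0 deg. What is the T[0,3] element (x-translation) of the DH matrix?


T[0,3] = a * cos(theta)
= 1.4 * cos(89 deg)
= 1.4 * 0.0175
= 0.0244


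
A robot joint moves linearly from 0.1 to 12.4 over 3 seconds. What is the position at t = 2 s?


s = t/T = 2/3 = 0.6667
p(t) = p0 + (pf-p0)*s
= 0.1 + (12.4 - 0.1) * 0.6667
= 8.3


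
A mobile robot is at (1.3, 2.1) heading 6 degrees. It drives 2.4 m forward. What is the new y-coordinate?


y_new = y0 + d*sin(theta)
= 2.1 + 2.4*sin(6)
= 2.1 + 0.2509
= 2.3509


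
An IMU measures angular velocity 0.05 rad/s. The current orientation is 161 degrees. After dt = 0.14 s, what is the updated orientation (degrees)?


delta_theta = w * dt = 0.05 * 0.14 = 0.007 rad
= 0.4011 deg
theta_new = 161 + 0.4011 = 161.4011 deg


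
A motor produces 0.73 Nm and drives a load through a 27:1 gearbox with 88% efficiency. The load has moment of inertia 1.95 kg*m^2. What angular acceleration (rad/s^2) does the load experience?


tau_out = tau_motor * N * eta
= 0.73 * 27 * 0.88 = 17.3448 Nm
alpha = tau_out / I = 17.3448 / 1.95
= 8.8948 rad/s^2


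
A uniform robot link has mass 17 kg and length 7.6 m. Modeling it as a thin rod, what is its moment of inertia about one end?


I = (1/3) * m * L^2
= (1/3) * 17 * 7.6^2
= 0.333333 * 17 * 57.76
= 327.3067 kg*m^2


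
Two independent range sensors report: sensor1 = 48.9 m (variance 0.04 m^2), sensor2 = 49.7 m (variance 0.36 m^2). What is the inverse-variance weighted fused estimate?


w1 = (1/var1) / (1/var1 + 1/var2)
   = 25.0 / (25.0 + 2.7778) = 0.9
w2 = 1 - w1 = 0.1
fused = w1*s1 + w2*s2 = 44.01 + 4.97
= 48.98 m


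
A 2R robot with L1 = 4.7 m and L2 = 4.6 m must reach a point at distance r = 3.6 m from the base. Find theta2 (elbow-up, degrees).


cos(theta2) = (r^2 - L1^2 - L2^2) / (2*L1*L2)
cos(theta2) = (12.96 - 22.09 - 21.16) / 43.24
cos(theta2) = -0.700509
theta2 = 134.4678 degrees


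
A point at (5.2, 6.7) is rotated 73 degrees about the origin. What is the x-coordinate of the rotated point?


x' = x*cos(theta) - y*sin(theta)
cos(73 deg) = 0.2924, sin(73 deg) = 0.9563
x' = 5.2 * 0.2924 - 6.7 * 0.9563
= 1.5203 - 6.4072
= -4.8869


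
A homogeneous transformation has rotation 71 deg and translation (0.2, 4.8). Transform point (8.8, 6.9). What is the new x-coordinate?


x' = cos(theta)*px - sin(theta)*py + tx
= 0.3256*8.8 - 0.9455*6.9 + 0.2
= -3.4591


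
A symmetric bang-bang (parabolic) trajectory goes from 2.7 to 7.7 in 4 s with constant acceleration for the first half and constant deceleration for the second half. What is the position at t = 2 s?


Symmetric rest-to-rest: each phase covers (pf-p0)/2 in time T/2. 0.5*a*(T/2)^2 = (pf-p0)/2 => a = 4*(pf-p0)/T^2
a = 4*(7.7-2.7)/4^2 = 1.25
t = 2 is in the acceleration phase (t <= T/2).
p = p0 + 0.5*a*t^2 = 2.7 + 0.5*1.25*2^2
= 5.2


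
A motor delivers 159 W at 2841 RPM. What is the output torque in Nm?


omega = 2841 * 2*pi/60 = 297.5088 rad/s
tau = P / omega = 159 / 297.5088
= 0.5344 Nm


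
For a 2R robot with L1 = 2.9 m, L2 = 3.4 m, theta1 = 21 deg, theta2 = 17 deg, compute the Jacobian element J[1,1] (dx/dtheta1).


J[1,1] = -L1*sin(t1) - L2*sin(t1+t2)
= -2.9*sin(21) - 3.4*sin(38)
= -3.1325


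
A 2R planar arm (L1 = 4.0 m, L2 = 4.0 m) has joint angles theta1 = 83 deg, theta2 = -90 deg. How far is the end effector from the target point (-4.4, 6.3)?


End effector via forward kinematics:
x = L1*cos(t1) + L2*cos(t1+t2) = 4.4577
y = L1*sin(t1) + L2*sin(t1+t2) = 3.4827
Distance to target:
d = sqrt((-4.4 - 4.4577)^2 + (6.3 - 3.4827)^2)
= sqrt(78.4582 + 7.9371)
= 9.2949 m


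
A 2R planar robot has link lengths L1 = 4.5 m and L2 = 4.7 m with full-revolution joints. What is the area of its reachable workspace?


r_max = L1 + L2 = 9.2 m
r_min = |L1 - L2| = 0.2 m
Area = pi*(r_max^2 - r_min^2)
= pi*(84.64 - 0.04)
= pi * 84.6
= 265.7787 m^2


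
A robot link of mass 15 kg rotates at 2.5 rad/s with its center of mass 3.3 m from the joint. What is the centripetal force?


F = m * omega^2 * r
= 15 * 2.5^2 * 3.3
= 15 * 6.25 * 3.3
= 309.375 N


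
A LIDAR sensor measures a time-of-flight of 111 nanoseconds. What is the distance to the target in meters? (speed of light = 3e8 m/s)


tof = 111 ns = 1.11e-07 s
dist = c * tof / 2
= 3e8 * 1.11e-07 / 2
= 16.65 m


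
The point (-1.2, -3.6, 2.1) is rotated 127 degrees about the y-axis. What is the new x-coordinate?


Rotation about y-axis: x' = x*cos(theta) + z*sin(theta)
= -1.2 * -0.6018 + 2.1 * 0.7986
= 2.3993


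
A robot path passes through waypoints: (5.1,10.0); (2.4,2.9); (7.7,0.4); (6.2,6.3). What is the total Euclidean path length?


Segment lengths:
  seg1 = sqrt((-2.7)^2 + (-7.1)^2) = 7.5961
  seg2 = sqrt((5.3)^2 + (-2.5)^2) = 5.86
  seg3 = sqrt((-1.5)^2 + (5.9)^2) = 6.0877
Total = 19.5438


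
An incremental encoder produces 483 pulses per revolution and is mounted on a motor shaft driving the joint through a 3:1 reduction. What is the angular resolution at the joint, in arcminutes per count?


counts per rev = 483
effective counts at joint = 483 * 3 = 1449
resolution = 360*60 / 1449
= 14.9068 arcmin/count


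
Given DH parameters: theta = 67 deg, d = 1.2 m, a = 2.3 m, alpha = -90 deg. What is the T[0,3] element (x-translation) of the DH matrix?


T[0,3] = a * cos(theta)
= 2.3 * cos(67 deg)
= 2.3 * 0.3907
= 0.8987


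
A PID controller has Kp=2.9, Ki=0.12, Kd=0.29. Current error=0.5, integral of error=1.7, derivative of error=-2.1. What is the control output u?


u = Kp*e + Ki*int(e) + Kd*de/dt
= 2.9*0.5 + 0.12*1.7 + 0.29*(-2.1)
= 1.45 + 0.204 + -0.609
= 1.045


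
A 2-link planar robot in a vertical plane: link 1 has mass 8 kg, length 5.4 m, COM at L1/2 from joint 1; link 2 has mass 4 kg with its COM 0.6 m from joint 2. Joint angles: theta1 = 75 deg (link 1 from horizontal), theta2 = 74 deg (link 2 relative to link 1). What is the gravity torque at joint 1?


Horizontal distance from joint 1 to link-1 COM:
  x_c1 = (L1/2)*cos(t1) = 2.7 * 0.2588 = 0.6988 m
Horizontal distance from joint 1 to link-2 COM:
  x_c2 = L1*cos(t1) + Lc2*cos(t1+t2)
       = 5.4*0.2588 + 0.6*-0.8572 = 0.8833 m
tau1 = m1*g*x_c1 + m2*g*x_c2
     = 8*9.81*0.6988 + 4*9.81*0.8833
     = 54.8427 + 34.6616
     = 89.5043 Nm


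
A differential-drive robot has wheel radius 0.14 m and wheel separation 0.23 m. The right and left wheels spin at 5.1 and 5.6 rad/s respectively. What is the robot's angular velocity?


vR = r*wR = 0.14*5.1 = 0.714 m/s
vL = r*wL = 0.14*5.6 = 0.784 m/s
v = (vR+vL)/2 = 0.749 m/s
omega = (vR-vL)/L = -0.3043 rad/s
angular velocity = -0.3043 rad/s


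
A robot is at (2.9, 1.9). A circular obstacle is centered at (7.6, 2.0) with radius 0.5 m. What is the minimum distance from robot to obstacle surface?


center_dist = sqrt((2.9-7.6)^2 + (1.9-2.0)^2)
= sqrt(22.09 + 0.01)
= 4.7011
min_dist = center_dist - radius = 4.7011 - 0.5 = 4.2011 m


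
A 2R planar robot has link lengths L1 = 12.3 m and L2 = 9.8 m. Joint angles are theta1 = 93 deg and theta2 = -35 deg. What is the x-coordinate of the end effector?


Convert angles to radians: theta1 = 1.6232, theta2 = -0.6109
x = L1*cos(theta1) + L2*cos(theta1+theta2)
x = -0.6437 + 5.1932
x = 4.5495


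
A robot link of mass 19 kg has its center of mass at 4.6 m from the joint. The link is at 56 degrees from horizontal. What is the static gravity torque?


tau = m*g*L*cos(angle)
= 19 * 9.81 * 4.6 * cos(56 deg)
= 19 * 9.81 * 4.6 * 0.5592
= 479.4486 Nm


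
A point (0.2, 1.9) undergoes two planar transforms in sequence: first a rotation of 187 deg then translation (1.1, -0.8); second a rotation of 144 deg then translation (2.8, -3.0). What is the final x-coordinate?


After transform 1:
x1 = cos(187)*0.2 - sin(187)*1.9 + 1.1 = 1.133
y1 = sin(187)*0.2 + cos(187)*1.9 + -0.8 = -2.7102
After transform 2:
x2 = cos(144)*1.133 - sin(144)*-2.7102 + 2.8
= 3.4764


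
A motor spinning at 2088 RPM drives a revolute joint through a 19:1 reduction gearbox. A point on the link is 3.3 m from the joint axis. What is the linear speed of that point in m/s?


omega_motor = 2088 * 2*pi/60 = 218.6548 rad/s
omega_joint = omega_motor / 19 = 11.5081 rad/s
v = omega_joint * r = 11.5081 * 3.3
= 37.9769 m/s


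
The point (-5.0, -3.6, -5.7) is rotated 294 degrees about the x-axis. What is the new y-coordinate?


Rotation about x-axis: y' = y*cos(theta) - z*sin(theta)
= -3.6 * 0.4067 - -5.7 * -0.9135
= -6.6715


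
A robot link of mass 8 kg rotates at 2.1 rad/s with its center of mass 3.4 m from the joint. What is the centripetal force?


F = m * omega^2 * r
= 8 * 2.1^2 * 3.4
= 8 * 4.41 * 3.4
= 119.952 N


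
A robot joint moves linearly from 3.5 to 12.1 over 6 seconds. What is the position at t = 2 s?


s = t/T = 2/6 = 0.3333
p(t) = p0 + (pf-p0)*s
= 3.5 + (12.1 - 3.5) * 0.3333
= 6.3667


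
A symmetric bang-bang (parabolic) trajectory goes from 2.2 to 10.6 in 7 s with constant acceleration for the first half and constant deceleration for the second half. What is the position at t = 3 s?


Symmetric rest-to-rest: each phase covers (pf-p0)/2 in time T/2. 0.5*a*(T/2)^2 = (pf-p0)/2 => a = 4*(pf-p0)/T^2
a = 4*(10.6-2.2)/7^2 = 0.6857
t = 3 is in the acceleration phase (t <= T/2).
p = p0 + 0.5*a*t^2 = 2.2 + 0.5*0.6857*3^2
= 5.2857


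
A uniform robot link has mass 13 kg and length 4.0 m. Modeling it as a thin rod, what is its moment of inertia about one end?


I = (1/3) * m * L^2
= (1/3) * 13 * 4.0^2
= 0.333333 * 13 * 16.0
= 69.3333 kg*m^2


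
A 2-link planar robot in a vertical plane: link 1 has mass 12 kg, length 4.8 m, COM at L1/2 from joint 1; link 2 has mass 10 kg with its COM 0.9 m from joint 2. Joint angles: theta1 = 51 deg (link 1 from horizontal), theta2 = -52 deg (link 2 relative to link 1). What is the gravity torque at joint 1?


Horizontal distance from joint 1 to link-1 COM:
  x_c1 = (L1/2)*cos(t1) = 2.4 * 0.6293 = 1.5104 m
Horizontal distance from joint 1 to link-2 COM:
  x_c2 = L1*cos(t1) + Lc2*cos(t1+t2)
       = 4.8*0.6293 + 0.9*0.9998 = 3.9206 m
tau1 = m1*g*x_c1 + m2*g*x_c2
     = 12*9.81*1.5104 + 10*9.81*3.9206
     = 177.8006 + 384.6109
     = 562.4116 Nm


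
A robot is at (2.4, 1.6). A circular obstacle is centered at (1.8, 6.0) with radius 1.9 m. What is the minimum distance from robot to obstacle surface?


center_dist = sqrt((2.4-1.8)^2 + (1.6-6.0)^2)
= sqrt(0.36 + 19.36)
= 4.4407
min_dist = center_dist - radius = 4.4407 - 1.9 = 2.5407 m


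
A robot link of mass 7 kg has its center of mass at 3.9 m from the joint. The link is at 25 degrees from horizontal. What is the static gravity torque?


tau = m*g*L*cos(angle)
= 7 * 9.81 * 3.9 * cos(25 deg)
= 7 * 9.81 * 3.9 * 0.9063
= 242.721 Nm


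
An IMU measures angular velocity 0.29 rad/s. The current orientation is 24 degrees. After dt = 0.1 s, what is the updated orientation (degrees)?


delta_theta = w * dt = 0.29 * 0.1 = 0.029 rad
= 1.6616 deg
theta_new = 24 + 1.6616 = 25.6616 deg


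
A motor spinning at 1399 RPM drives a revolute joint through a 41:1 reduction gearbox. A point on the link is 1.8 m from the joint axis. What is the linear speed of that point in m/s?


omega_motor = 1399 * 2*pi/60 = 146.5029 rad/s
omega_joint = omega_motor / 41 = 3.5732 rad/s
v = omega_joint * r = 3.5732 * 1.8
= 6.4318 m/s


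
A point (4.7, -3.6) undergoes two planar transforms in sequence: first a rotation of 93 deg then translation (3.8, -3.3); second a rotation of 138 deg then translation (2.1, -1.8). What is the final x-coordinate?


After transform 1:
x1 = cos(93)*4.7 - sin(93)*-3.6 + 3.8 = 7.1491
y1 = sin(93)*4.7 + cos(93)*-3.6 + -3.3 = 1.582
After transform 2:
x2 = cos(138)*7.1491 - sin(138)*1.582 + 2.1
= -4.2714


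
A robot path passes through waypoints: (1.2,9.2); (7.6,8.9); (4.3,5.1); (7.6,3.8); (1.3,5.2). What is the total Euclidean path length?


Segment lengths:
  seg1 = sqrt((6.4)^2 + (-0.3)^2) = 6.407
  seg2 = sqrt((-3.3)^2 + (-3.8)^2) = 5.0329
  seg3 = sqrt((3.3)^2 + (-1.3)^2) = 3.5468
  seg4 = sqrt((-6.3)^2 + (1.4)^2) = 6.4537
Total = 21.4404


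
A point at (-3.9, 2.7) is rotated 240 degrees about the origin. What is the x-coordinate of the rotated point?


x' = x*cos(theta) - y*sin(theta)
cos(240 deg) = -0.5, sin(240 deg) = -0.866
x' = -3.9 * -0.5 - 2.7 * -0.866
= 1.95 - -2.3383
= 4.2883


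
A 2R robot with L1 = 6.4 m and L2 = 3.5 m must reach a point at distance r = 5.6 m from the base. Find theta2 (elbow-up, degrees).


cos(theta2) = (r^2 - L1^2 - L2^2) / (2*L1*L2)
cos(theta2) = (31.36 - 40.96 - 12.25) / 44.8
cos(theta2) = -0.487723
theta2 = 119.191 degrees


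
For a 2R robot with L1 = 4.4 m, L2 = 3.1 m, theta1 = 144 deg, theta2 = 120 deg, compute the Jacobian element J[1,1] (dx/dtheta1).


J[1,1] = -L1*sin(t1) - L2*sin(t1+t2)
= -4.4*sin(144) - 3.1*sin(264)
= 0.4968


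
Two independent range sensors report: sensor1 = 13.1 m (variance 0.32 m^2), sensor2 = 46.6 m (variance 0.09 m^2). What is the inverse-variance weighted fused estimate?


w1 = (1/var1) / (1/var1 + 1/var2)
   = 3.125 / (3.125 + 11.1111) = 0.2195
w2 = 1 - w1 = 0.7805
fused = w1*s1 + w2*s2 = 2.8756 + 36.3707
= 39.2463 m


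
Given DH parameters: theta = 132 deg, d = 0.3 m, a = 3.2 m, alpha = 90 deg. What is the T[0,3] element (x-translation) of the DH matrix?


T[0,3] = a * cos(theta)
= 3.2 * cos(132 deg)
= 3.2 * -0.6691
= -2.1412


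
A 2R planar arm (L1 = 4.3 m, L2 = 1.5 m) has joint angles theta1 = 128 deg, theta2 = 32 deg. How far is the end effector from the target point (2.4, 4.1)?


End effector via forward kinematics:
x = L1*cos(t1) + L2*cos(t1+t2) = -4.0569
y = L1*sin(t1) + L2*sin(t1+t2) = 3.9015
Distance to target:
d = sqrt((2.4 - -4.0569)^2 + (4.1 - 3.9015)^2)
= sqrt(41.6913 + 0.0394)
= 6.4599 m


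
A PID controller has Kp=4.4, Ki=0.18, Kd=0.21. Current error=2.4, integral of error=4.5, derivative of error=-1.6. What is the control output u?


u = Kp*e + Ki*int(e) + Kd*de/dt
= 4.4*2.4 + 0.18*4.5 + 0.21*(-1.6)
= 10.56 + 0.81 + -0.336
= 11.034


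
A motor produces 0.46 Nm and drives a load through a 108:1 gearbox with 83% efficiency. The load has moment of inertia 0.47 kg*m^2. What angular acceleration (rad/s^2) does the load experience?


tau_out = tau_motor * N * eta
= 0.46 * 108 * 0.83 = 41.2344 Nm
alpha = tau_out / I = 41.2344 / 0.47
= 87.7328 rad/s^2


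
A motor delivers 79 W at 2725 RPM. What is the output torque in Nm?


omega = 2725 * 2*pi/60 = 285.3613 rad/s
tau = P / omega = 79 / 285.3613
= 0.2768 Nm


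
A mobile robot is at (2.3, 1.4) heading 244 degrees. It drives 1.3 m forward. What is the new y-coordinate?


y_new = y0 + d*sin(theta)
= 1.4 + 1.3*sin(244)
= 1.4 + -1.1684
= 0.2316


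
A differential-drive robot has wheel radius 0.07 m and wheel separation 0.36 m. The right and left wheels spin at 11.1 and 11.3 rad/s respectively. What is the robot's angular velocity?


vR = r*wR = 0.07*11.1 = 0.777 m/s
vL = r*wL = 0.07*11.3 = 0.791 m/s
v = (vR+vL)/2 = 0.784 m/s
omega = (vR-vL)/L = -0.0389 rad/s
angular velocity = -0.0389 rad/s


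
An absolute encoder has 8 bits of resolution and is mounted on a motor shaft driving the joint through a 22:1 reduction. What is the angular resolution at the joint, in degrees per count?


counts = 2^8 = 256
effective counts at joint = 256 * 22 = 5632
resolution = 360 / 5632
= 0.0639 deg/count


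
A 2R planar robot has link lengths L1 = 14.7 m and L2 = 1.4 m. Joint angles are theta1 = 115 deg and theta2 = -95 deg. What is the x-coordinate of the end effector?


Convert angles to radians: theta1 = 2.0071, theta2 = -1.6581
x = L1*cos(theta1) + L2*cos(theta1+theta2)
x = -6.2125 + 1.3156
x = -4.8969


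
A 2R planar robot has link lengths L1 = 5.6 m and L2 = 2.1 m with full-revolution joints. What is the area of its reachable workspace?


r_max = L1 + L2 = 7.7 m
r_min = |L1 - L2| = 3.5 m
Area = pi*(r_max^2 - r_min^2)
= pi*(59.29 - 12.25)
= pi * 47.04
= 147.7805 m^2


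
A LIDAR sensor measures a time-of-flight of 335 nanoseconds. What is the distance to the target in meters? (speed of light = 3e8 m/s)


tof = 335 ns = 3.35e-07 s
dist = c * tof / 2
= 3e8 * 3.35e-07 / 2
= 50.25 m


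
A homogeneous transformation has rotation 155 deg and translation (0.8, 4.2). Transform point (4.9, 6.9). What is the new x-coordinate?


x' = cos(theta)*px - sin(theta)*py + tx
= -0.9063*4.9 - 0.4226*6.9 + 0.8
= -6.557


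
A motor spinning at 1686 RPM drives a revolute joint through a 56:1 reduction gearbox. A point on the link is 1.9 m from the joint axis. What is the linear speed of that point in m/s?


omega_motor = 1686 * 2*pi/60 = 176.5575 rad/s
omega_joint = omega_motor / 56 = 3.1528 rad/s
v = omega_joint * r = 3.1528 * 1.9
= 5.9903 m/s


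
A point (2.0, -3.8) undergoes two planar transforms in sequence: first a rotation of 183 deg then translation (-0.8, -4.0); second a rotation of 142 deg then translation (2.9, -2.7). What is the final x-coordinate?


After transform 1:
x1 = cos(183)*2.0 - sin(183)*-3.8 + -0.8 = -2.9961
y1 = sin(183)*2.0 + cos(183)*-3.8 + -4.0 = -0.3099
After transform 2:
x2 = cos(142)*-2.9961 - sin(142)*-0.3099 + 2.9
= 5.4518


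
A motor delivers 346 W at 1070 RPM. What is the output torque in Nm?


omega = 1070 * 2*pi/60 = 112.0501 rad/s
tau = P / omega = 346 / 112.0501
= 3.0879 Nm


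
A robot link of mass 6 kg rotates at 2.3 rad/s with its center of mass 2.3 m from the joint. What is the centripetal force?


F = m * omega^2 * r
= 6 * 2.3^2 * 2.3
= 6 * 5.29 * 2.3
= 73.002 N


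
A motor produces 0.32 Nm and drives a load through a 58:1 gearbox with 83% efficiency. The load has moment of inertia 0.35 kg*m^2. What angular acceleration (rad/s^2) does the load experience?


tau_out = tau_motor * N * eta
= 0.32 * 58 * 0.83 = 15.4048 Nm
alpha = tau_out / I = 15.4048 / 0.35
= 44.0137 rad/s^2


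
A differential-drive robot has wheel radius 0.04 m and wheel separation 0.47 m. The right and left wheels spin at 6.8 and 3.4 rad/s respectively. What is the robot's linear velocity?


vR = r*wR = 0.04*6.8 = 0.272 m/s
vL = r*wL = 0.04*3.4 = 0.136 m/s
v = (vR+vL)/2 = 0.204 m/s
omega = (vR-vL)/L = 0.2894 rad/s
linear velocity = 0.204 m/s


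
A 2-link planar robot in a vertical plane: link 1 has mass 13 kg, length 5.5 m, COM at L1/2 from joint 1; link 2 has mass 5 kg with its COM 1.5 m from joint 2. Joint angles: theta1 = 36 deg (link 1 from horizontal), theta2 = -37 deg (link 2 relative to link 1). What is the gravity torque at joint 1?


Horizontal distance from joint 1 to link-1 COM:
  x_c1 = (L1/2)*cos(t1) = 2.75 * 0.809 = 2.2248 m
Horizontal distance from joint 1 to link-2 COM:
  x_c2 = L1*cos(t1) + Lc2*cos(t1+t2)
       = 5.5*0.809 + 1.5*0.9998 = 5.9494 m
tau1 = m1*g*x_c1 + m2*g*x_c2
     = 13*9.81*2.2248 + 5*9.81*5.9494
     = 283.7283 + 291.8164
     = 575.5447 Nm


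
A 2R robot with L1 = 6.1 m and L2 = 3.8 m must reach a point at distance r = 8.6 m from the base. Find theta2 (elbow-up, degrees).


cos(theta2) = (r^2 - L1^2 - L2^2) / (2*L1*L2)
cos(theta2) = (73.96 - 37.21 - 14.44) / 46.36
cos(theta2) = 0.481234
theta2 = 61.234 degrees


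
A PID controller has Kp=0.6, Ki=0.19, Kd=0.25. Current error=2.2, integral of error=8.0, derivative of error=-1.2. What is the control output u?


u = Kp*e + Ki*int(e) + Kd*de/dt
= 0.6*2.2 + 0.19*8.0 + 0.25*(-1.2)
= 1.32 + 1.52 + -0.3
= 2.54


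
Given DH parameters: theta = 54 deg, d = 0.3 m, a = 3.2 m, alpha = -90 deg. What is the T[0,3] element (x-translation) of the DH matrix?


T[0,3] = a * cos(theta)
= 3.2 * cos(54 deg)
= 3.2 * 0.5878
= 1.8809


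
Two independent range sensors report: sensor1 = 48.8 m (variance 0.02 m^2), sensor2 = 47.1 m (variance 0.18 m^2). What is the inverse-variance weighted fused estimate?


w1 = (1/var1) / (1/var1 + 1/var2)
   = 50.0 / (50.0 + 5.5556) = 0.9
w2 = 1 - w1 = 0.1
fused = w1*s1 + w2*s2 = 43.92 + 4.71
= 48.63 m


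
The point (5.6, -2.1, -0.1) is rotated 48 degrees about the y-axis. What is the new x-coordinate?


Rotation about y-axis: x' = x*cos(theta) + z*sin(theta)
= 5.6 * 0.6691 + -0.1 * 0.7431
= 3.6728


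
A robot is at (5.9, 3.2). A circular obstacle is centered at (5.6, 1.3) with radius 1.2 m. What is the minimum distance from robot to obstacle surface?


center_dist = sqrt((5.9-5.6)^2 + (3.2-1.3)^2)
= sqrt(0.09 + 3.61)
= 1.9235
min_dist = center_dist - radius = 1.9235 - 1.2 = 0.7235 m


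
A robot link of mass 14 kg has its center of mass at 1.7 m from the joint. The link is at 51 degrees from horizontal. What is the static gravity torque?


tau = m*g*L*cos(angle)
= 14 * 9.81 * 1.7 * cos(51 deg)
= 14 * 9.81 * 1.7 * 0.6293
= 146.9325 Nm


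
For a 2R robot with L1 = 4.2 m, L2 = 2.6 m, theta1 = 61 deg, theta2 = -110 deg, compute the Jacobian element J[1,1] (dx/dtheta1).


J[1,1] = -L1*sin(t1) - L2*sin(t1+t2)
= -4.2*sin(61) - 2.6*sin(-49)
= -1.7112


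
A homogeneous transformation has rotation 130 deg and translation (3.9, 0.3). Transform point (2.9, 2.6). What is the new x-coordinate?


x' = cos(theta)*px - sin(theta)*py + tx
= -0.6428*2.9 - 0.766*2.6 + 3.9
= 0.0442


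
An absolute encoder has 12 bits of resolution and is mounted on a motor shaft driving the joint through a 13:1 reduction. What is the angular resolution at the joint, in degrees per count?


counts = 2^12 = 4096
effective counts at joint = 4096 * 13 = 53248
resolution = 360 / 53248
= 0.0068 deg/count


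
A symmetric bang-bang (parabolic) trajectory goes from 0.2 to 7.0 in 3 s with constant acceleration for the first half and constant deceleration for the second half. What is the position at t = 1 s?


Symmetric rest-to-rest: each phase covers (pf-p0)/2 in time T/2. 0.5*a*(T/2)^2 = (pf-p0)/2 => a = 4*(pf-p0)/T^2
a = 4*(7.0-0.2)/3^2 = 3.0222
t = 1 is in the acceleration phase (t <= T/2).
p = p0 + 0.5*a*t^2 = 0.2 + 0.5*3.0222*1^2
= 1.7111


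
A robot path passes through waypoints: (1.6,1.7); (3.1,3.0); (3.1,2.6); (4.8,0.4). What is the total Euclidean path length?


Segment lengths:
  seg1 = sqrt((1.5)^2 + (1.3)^2) = 1.9849
  seg2 = sqrt((0.0)^2 + (-0.4)^2) = 0.4
  seg3 = sqrt((1.7)^2 + (-2.2)^2) = 2.7803
Total = 5.1652


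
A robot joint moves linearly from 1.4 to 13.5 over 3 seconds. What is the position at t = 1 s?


s = t/T = 1/3 = 0.3333
p(t) = p0 + (pf-p0)*s
= 1.4 + (13.5 - 1.4) * 0.3333
= 5.4333


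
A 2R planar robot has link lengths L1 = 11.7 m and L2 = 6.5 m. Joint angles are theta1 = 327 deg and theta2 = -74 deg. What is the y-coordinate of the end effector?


Convert angles to radians: theta1 = 5.7072, theta2 = -1.2915
y = L1*sin(theta1) + L2*sin(theta1+theta2)
y = -6.3723 + -6.216
y = -12.5883


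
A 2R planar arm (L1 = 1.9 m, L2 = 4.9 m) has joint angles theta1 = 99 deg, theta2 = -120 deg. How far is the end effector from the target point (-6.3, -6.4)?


End effector via forward kinematics:
x = L1*cos(t1) + L2*cos(t1+t2) = 4.2773
y = L1*sin(t1) + L2*sin(t1+t2) = 0.1206
Distance to target:
d = sqrt((-6.3 - 4.2773)^2 + (-6.4 - 0.1206)^2)
= sqrt(111.8797 + 42.5183)
= 12.4257 m


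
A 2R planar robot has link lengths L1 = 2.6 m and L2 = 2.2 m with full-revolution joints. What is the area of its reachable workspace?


r_max = L1 + L2 = 4.8 m
r_min = |L1 - L2| = 0.4 m
Area = pi*(r_max^2 - r_min^2)
= pi*(23.04 - 0.16)
= pi * 22.88
= 71.8796 m^2


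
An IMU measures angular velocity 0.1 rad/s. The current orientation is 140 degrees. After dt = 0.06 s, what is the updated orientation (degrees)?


delta_theta = w * dt = 0.1 * 0.06 = 0.006 rad
= 0.3438 deg
theta_new = 140 + 0.3438 = 140.3438 deg


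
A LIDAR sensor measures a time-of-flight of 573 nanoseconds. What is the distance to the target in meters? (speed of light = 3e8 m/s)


tof = 573 ns = 5.73e-07 s
dist = c * tof / 2
= 3e8 * 5.73e-07 / 2
= 85.95 m


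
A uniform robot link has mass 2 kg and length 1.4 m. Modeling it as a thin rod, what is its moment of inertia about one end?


I = (1/3) * m * L^2
= (1/3) * 2 * 1.4^2
= 0.333333 * 2 * 1.96
= 1.3067 kg*m^2


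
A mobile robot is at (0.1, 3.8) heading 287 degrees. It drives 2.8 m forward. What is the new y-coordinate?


y_new = y0 + d*sin(theta)
= 3.8 + 2.8*sin(287)
= 3.8 + -2.6777
= 1.1223


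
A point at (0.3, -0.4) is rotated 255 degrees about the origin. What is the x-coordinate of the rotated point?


x' = x*cos(theta) - y*sin(theta)
cos(255 deg) = -0.2588, sin(255 deg) = -0.9659
x' = 0.3 * -0.2588 - -0.4 * -0.9659
= -0.0776 - 0.3864
= -0.464


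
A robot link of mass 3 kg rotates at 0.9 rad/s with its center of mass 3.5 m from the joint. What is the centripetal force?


F = m * omega^2 * r
= 3 * 0.9^2 * 3.5
= 3 * 0.81 * 3.5
= 8.505 N


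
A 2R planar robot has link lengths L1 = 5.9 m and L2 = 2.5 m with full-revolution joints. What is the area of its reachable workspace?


r_max = L1 + L2 = 8.4 m
r_min = |L1 - L2| = 3.4 m
Area = pi*(r_max^2 - r_min^2)
= pi*(70.56 - 11.56)
= pi * 59.0
= 185.354 m^2


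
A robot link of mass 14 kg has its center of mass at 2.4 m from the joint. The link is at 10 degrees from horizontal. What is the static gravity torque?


tau = m*g*L*cos(angle)
= 14 * 9.81 * 2.4 * cos(10 deg)
= 14 * 9.81 * 2.4 * 0.9848
= 324.6084 Nm


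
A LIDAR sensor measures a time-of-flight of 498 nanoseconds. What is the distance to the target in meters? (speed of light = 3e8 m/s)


tof = 498 ns = 4.98e-07 s
dist = c * tof / 2
= 3e8 * 4.98e-07 / 2
= 74.7 m


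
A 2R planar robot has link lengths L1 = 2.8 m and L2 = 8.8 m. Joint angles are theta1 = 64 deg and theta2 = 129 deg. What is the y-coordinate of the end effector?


Convert angles to radians: theta1 = 1.117, theta2 = 2.2515
y = L1*sin(theta1) + L2*sin(theta1+theta2)
y = 2.5166 + -1.9796
y = 0.5371
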